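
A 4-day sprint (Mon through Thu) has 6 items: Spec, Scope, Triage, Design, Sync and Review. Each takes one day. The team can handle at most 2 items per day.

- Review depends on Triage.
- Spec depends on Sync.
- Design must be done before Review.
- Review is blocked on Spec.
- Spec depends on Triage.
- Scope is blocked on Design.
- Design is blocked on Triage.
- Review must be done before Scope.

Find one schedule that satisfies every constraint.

Spec -> Tue, Review -> Wed, Sync -> Mon, Design -> Tue, Scope -> Thu, Triage -> Mon

Checking: Triage(Mon) before Design(Tue); Spec(Tue) before Review(Wed); Design(Tue) before Scope(Thu); Review(Wed) before Scope(Thu); Triage(Mon) before Review(Wed); Sync(Mon) before Spec(Tue); Triage(Mon) before Spec(Tue); Design(Tue) before Review(Wed); max 2 per day (cap 2).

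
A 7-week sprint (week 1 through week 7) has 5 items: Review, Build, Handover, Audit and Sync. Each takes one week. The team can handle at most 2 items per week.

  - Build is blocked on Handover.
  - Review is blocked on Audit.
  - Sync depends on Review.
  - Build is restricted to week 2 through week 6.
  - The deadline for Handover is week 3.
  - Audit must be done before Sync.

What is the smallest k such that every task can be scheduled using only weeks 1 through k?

The precedence chain requires at least 3 distinct weeks.
With at most 2 per week and 5 tasks, at least 3 weeks are needed.
3 works (last occupied week: week 3): for example Sync -> week 3, Build -> week 2, Handover -> week 1, Review -> week 2, Audit -> week 1.

3 weeks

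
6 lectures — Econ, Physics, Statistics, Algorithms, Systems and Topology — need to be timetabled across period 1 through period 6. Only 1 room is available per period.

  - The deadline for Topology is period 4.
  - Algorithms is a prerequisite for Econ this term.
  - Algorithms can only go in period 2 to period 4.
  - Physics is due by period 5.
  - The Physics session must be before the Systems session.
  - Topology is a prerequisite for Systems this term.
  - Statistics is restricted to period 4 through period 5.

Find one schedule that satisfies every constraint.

Topology=period 1; Systems=period 5; Algorithms=period 2; Statistics=period 4; Physics=period 3; Econ=period 6

Checking: Algorithms(period 2) before Econ(period 6); Physics(period 3) before Systems(period 5); Topology(period 1) before Systems(period 5); Topology=period 1 in [period 1,period 4]; Algorithms=period 2 in [period 2,period 4]; Statistics=period 4 in [period 4,period 5]; Physics=period 3 in [period 1,period 5]; max 1 per period (cap 1).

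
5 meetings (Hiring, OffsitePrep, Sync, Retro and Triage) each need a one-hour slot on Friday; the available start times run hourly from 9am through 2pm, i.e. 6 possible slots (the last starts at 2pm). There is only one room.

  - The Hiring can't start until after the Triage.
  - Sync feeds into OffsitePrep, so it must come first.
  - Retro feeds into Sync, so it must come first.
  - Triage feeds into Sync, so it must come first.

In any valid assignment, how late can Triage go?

Downstream work caps Triage at 12pm.
Triage at 11am is achievable: Triage -> 11am, Retro -> 9am, Hiring -> 1pm, Sync -> 12pm, OffsitePrep -> 2pm.
Nothing later works — the capacity limit rule out every slot after 11am.

11am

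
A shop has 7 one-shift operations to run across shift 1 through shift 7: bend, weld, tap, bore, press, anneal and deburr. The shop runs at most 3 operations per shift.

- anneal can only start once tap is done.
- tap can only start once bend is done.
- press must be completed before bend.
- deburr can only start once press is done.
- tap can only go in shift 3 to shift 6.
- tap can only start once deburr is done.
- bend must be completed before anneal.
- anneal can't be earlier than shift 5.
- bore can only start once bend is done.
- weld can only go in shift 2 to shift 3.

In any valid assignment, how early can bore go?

shift 3

Precedence pushes bore to at least shift 3.
bore at shift 3 is achievable: weld in shift 2, press in shift 1, bend in shift 2, bore in shift 3, deburr in shift 2, tap in shift 3, anneal in shift 5.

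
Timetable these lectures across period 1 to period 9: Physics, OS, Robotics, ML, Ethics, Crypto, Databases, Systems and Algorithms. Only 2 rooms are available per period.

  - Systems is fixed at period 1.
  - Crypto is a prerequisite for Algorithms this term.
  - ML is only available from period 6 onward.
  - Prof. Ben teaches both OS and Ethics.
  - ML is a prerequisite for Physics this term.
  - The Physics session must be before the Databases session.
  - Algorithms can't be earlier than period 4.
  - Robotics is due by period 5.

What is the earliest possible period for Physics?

Precedence pushes Physics to at least period 7; downstream work caps Physics at period 8.
Physics at period 7 is achievable: OS=period 2, Systems=period 1, Robotics=period 1, Algorithms=period 4, Physics=period 7, Databases=period 8, ML=period 6, Crypto=period 2, Ethics=period 3.

period 7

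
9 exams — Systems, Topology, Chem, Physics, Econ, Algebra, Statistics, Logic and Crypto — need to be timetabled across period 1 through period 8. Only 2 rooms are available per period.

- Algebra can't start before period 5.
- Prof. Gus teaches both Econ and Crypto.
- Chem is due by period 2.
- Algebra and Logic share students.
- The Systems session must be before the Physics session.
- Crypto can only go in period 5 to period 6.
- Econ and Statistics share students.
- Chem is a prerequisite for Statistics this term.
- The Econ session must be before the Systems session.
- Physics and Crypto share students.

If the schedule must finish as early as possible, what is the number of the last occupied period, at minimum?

5

The precedence chain requires at least 3 distinct periods.
With at most 2 per period and 9 exams, at least 5 periods are needed.
Algebra can't be placed before period 5, so the schedule must run through at least period 5.
5 works (last occupied period: period 5): for example Statistics in period 2, Chem in period 1, Crypto in period 5, Econ in period 1, Topology in period 3, Logic in period 4, Physics in period 3, Algebra in period 5, Systems in period 2.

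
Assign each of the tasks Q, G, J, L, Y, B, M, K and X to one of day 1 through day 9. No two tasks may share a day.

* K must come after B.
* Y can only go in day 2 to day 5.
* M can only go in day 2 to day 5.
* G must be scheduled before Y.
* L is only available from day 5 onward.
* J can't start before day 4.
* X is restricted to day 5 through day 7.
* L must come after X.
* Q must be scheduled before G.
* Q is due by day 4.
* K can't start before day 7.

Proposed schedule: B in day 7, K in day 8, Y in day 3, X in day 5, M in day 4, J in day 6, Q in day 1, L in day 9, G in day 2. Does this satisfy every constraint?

Q must be scheduled before G — holds.
No two tasks may share a day — holds.
M can only go in day 2 to day 5 — holds.
K can't start before day 7 — holds.
L must come after X — holds.
Y can only go in day 2 to day 5 — holds.
G must be scheduled before Y — holds.
L is only available from day 5 onward — holds.
X is restricted to day 5 through day 7 — holds.
J can't start before day 4 — holds.
Q is due by day 4 — holds.
K must come after B — holds.

Yes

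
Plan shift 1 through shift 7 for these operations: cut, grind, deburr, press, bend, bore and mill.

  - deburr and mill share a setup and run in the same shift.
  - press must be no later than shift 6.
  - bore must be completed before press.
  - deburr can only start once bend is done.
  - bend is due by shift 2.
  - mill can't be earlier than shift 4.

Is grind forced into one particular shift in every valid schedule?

No

grind can be shift 1 (e.g. press -> shift 2, mill -> shift 4, bore -> shift 1, bend -> shift 1, grind -> shift 1, cut -> shift 1, deburr -> shift 4) or shift 2 (e.g. deburr -> shift 4, mill -> shift 4, cut -> shift 1, press -> shift 2, bend -> shift 1, grind -> shift 2, bore -> shift 1).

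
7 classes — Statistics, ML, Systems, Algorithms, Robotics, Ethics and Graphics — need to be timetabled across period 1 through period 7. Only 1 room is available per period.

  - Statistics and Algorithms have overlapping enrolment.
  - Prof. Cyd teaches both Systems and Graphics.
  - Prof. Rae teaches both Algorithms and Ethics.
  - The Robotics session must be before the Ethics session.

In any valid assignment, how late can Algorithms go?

period 7

Algorithms at period 7 is achievable: Systems=period 5, Algorithms=period 7, Graphics=period 6, ML=period 4, Statistics=period 3, Ethics=period 2, Robotics=period 1.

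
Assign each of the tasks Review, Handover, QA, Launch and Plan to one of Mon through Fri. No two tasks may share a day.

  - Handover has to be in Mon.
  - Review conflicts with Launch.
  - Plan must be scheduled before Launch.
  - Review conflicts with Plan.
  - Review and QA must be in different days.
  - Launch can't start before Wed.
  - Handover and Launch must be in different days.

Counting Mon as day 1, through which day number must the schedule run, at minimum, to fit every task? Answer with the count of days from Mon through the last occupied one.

The precedence chain requires at least 2 distinct days.
With at most 1 per day and 5 tasks, at least 5 days are needed.
Launch can't be placed before Wed — that is day 3 counting from Mon — so the schedule must run through at least 3 days.
5 works (last occupied day: Fri): for example Review in Thu, Plan in Tue, Launch in Wed, Handover in Mon, QA in Fri.

5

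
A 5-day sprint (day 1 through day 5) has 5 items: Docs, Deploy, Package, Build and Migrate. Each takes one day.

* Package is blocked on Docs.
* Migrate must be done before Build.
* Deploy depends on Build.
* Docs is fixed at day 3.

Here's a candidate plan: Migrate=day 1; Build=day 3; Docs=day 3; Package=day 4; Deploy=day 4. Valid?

Package is blocked on Docs — holds.
Deploy depends on Build — holds.
Migrate must be done before Build — holds.
Docs is fixed at day 3 — holds.

Yes, all constraints hold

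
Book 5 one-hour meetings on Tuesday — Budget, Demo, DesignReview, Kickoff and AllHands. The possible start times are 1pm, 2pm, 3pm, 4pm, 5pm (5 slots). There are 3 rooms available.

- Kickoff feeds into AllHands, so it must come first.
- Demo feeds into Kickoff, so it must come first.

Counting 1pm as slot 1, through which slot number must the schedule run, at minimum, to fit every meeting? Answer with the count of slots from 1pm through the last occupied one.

3 slots

The precedence chain requires at least 3 distinct slots.
With at most 3 per slot and 5 meetings, at least 2 slots are needed.
3 works (last occupied slot: 3pm): for example DesignReview -> 1pm; Kickoff -> 2pm; Budget -> 1pm; AllHands -> 3pm; Demo -> 1pm.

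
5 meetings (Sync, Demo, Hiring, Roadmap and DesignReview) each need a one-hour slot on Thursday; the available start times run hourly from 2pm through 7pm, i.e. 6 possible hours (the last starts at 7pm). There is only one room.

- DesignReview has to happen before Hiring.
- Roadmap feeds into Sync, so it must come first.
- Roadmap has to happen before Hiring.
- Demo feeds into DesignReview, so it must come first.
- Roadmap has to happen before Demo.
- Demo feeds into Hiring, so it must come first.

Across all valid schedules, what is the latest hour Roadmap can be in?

Downstream work caps Roadmap at 4pm.
Roadmap at 3pm is achievable: Demo in 4pm, Roadmap in 3pm, DesignReview in 5pm, Hiring in 6pm, Sync in 7pm.
Nothing later works — the capacity limit rule out every hour after 3pm.

3pm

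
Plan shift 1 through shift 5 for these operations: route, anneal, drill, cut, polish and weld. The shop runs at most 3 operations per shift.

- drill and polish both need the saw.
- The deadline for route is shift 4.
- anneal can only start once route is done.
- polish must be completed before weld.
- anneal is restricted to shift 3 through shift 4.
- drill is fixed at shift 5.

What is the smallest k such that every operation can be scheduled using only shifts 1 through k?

5

The precedence chain requires at least 2 distinct shifts.
With at most 3 per shift and 6 operations, at least 2 shifts are needed.
drill can't be placed before shift 5, so the schedule must run through at least shift 5.
5 works (last occupied shift: shift 5): for example anneal -> shift 3, drill -> shift 5, cut -> shift 1, weld -> shift 2, polish -> shift 1, route -> shift 1.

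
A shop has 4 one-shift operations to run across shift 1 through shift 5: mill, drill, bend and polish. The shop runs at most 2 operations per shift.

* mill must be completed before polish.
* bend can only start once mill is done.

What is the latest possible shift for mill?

Downstream work caps mill at shift 4.
mill at shift 4 is achievable: polish in shift 5; bend in shift 5; mill in shift 4; drill in shift 1.

shift 4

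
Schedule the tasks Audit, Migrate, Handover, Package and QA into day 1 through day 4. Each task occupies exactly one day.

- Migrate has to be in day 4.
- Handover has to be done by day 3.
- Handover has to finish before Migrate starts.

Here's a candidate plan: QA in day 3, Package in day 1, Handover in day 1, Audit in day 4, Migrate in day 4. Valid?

Handover has to be done by day 3 — holds.
Handover has to finish before Migrate starts — holds.
Migrate has to be in day 4 — holds.

Yes, all constraints hold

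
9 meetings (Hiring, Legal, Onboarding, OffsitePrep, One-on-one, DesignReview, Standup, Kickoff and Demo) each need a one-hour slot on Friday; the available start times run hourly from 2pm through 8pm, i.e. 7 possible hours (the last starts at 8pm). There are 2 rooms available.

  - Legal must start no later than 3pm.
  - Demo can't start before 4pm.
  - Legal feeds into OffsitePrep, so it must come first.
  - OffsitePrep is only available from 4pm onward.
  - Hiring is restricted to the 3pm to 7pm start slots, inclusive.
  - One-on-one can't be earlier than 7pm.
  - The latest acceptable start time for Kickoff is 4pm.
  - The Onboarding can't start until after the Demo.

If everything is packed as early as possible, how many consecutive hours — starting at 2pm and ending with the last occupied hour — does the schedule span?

6 hours

The precedence chain requires at least 2 distinct hours.
With at most 2 per hour and 9 meetings, at least 5 hours are needed.
One-on-one can't be placed before 7pm — that is hour 6 counting from 2pm — so the schedule must run through at least 6 hours.
6 works (last occupied hour: 7pm): for example DesignReview -> 3pm; Hiring -> 3pm; Demo -> 4pm; OffsitePrep -> 4pm; Onboarding -> 5pm; Legal -> 2pm; One-on-one -> 7pm; Kickoff -> 2pm; Standup -> 5pm.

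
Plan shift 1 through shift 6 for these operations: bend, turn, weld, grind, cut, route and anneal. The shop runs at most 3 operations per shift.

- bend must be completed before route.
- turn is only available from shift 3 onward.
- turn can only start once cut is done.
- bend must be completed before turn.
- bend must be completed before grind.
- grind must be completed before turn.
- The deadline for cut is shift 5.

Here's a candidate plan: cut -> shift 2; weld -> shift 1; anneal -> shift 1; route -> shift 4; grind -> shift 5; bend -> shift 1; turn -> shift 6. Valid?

bend must be completed before route — holds.
turn can only start once cut is done — holds.
turn is only available from shift 3 onward — holds.
grind must be completed before turn — holds.
The deadline for cut is shift 5 — holds.
bend must be completed before turn — holds.
bend must be completed before grind — holds.
The shop runs at most 3 operations per shift — holds.

Yes, all constraints hold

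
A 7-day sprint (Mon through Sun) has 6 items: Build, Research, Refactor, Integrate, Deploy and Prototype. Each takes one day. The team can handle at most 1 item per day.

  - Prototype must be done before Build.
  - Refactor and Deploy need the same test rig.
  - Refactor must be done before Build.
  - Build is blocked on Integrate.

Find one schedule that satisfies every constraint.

Build=Thu; Research=Fri; Deploy=Sat; Prototype=Wed; Integrate=Tue; Refactor=Mon

Checking: Prototype(Wed) before Build(Thu); Refactor(Mon) before Build(Thu); Integrate(Tue) before Build(Thu); Refactor(Mon) != Deploy(Sat); max 1 per day (cap 1).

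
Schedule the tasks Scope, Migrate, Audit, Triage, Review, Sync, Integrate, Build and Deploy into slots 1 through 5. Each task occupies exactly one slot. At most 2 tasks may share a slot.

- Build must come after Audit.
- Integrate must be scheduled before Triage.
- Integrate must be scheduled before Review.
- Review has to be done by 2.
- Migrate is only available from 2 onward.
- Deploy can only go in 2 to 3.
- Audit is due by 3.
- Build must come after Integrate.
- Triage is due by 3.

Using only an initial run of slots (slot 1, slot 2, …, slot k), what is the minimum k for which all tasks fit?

The precedence chain requires at least 2 distinct slots.
With at most 2 per slot and 9 tasks, at least 5 slots are needed.
5 works (last occupied slot: 5): for example Triage -> 3; Review -> 2; Migrate -> 3; Audit -> 1; Sync -> 5; Build -> 4; Deploy -> 2; Scope -> 4; Integrate -> 1.

5 slots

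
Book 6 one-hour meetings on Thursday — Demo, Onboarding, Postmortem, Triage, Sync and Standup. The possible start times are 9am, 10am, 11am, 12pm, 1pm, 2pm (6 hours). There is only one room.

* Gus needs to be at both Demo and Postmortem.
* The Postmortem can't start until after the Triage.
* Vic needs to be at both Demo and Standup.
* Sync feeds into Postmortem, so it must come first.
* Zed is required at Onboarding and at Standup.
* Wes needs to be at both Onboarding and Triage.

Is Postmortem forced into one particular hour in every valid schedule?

No

Postmortem can be 11am (e.g. Triage -> 9am, Onboarding -> 1pm, Demo -> 12pm, Postmortem -> 11am, Standup -> 2pm, Sync -> 10am) or 12pm (e.g. Sync -> 10am, Demo -> 11am, Triage -> 9am, Onboarding -> 1pm, Postmortem -> 12pm, Standup -> 2pm).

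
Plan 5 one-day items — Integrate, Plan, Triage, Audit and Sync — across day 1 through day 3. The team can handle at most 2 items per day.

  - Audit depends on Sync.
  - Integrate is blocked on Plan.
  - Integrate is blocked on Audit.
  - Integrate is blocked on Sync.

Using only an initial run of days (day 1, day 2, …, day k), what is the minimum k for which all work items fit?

The precedence chain requires at least 3 distinct days.
With at most 2 per day and 5 work items, at least 3 days are needed.
3 works (last occupied day: day 3): for example Plan -> day 1, Audit -> day 2, Sync -> day 1, Triage -> day 2, Integrate -> day 3.

3 days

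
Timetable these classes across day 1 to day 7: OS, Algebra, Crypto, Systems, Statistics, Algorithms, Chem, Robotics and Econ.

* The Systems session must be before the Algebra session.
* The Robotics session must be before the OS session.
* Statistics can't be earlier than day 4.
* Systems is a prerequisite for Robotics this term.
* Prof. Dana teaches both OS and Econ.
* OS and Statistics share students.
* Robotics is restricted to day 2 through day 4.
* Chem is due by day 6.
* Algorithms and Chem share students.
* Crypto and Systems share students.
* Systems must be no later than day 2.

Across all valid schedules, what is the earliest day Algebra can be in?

day 2

Precedence pushes Algebra to at least day 2.
Algebra at day 2 is achievable: Algebra=day 2; Algorithms=day 2; Statistics=day 4; Crypto=day 2; Econ=day 1; Systems=day 1; Chem=day 1; Robotics=day 2; OS=day 3.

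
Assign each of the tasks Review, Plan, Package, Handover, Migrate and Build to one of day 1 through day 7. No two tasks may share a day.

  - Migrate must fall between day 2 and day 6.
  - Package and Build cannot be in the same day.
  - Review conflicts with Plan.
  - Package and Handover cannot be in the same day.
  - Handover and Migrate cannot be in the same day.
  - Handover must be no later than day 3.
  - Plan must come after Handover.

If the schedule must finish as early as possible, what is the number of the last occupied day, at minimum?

6

The precedence chain requires at least 2 distinct days.
With at most 1 per day and 6 tasks, at least 6 days are needed.
6 works (last occupied day: day 6): for example Build=day 6, Review=day 4, Plan=day 3, Handover=day 1, Migrate=day 2, Package=day 5.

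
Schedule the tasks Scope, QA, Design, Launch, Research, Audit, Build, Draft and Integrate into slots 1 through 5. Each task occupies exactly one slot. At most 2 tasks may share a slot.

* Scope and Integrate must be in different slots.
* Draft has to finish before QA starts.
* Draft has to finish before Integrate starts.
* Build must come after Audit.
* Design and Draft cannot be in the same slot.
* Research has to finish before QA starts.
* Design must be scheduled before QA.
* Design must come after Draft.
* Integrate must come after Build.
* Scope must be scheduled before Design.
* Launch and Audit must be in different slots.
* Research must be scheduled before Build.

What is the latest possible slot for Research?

3

Downstream work caps Research at 3.
Research at 3 is achievable: Research in 3; QA in 4; Build in 4; Audit in 2; Draft in 1; Scope in 1; Design in 2; Launch in 3; Integrate in 5.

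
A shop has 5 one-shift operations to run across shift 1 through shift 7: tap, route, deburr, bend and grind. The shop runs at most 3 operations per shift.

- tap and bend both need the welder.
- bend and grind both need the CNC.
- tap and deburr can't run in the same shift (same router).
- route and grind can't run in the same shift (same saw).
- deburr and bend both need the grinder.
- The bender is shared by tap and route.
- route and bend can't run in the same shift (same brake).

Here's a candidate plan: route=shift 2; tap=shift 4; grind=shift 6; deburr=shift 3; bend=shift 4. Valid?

Invalid. tap and bend both need the welder.

bend and grind both need the CNC — holds.
route and bend can't run in the same shift (same brake) — holds.
The bender is shared by tap and route — holds.
deburr and bend both need the grinder — holds.
route and grind can't run in the same shift (same saw) — holds.
tap and deburr can't run in the same shift (same router) — holds.
The shop runs at most 3 operations per shift — holds.
tap and bend both need the welder — violated.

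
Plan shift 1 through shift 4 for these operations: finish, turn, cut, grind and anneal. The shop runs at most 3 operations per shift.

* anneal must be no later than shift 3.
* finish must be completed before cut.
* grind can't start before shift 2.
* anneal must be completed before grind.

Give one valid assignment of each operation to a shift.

anneal=shift 1; turn=shift 1; finish=shift 1; grind=shift 2; cut=shift 2

Checking: anneal(shift 1) before grind(shift 2); finish(shift 1) before cut(shift 2); anneal=shift 1 in [shift 1,shift 3]; grind=shift 2 in [shift 2,shift 4]; max 3 per shift (cap 3).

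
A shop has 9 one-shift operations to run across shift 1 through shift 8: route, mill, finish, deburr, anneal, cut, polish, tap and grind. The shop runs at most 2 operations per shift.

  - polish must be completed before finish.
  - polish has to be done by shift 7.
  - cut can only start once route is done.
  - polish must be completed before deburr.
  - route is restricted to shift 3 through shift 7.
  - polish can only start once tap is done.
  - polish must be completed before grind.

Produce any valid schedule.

polish in shift 2, finish in shift 3, anneal in shift 2, route in shift 3, cut in shift 4, grind in shift 5, deburr in shift 4, mill in shift 1, tap in shift 1

Checking: polish(shift 2) before deburr(shift 4); polish(shift 2) before finish(shift 3); tap(shift 1) before polish(shift 2); route(shift 3) before cut(shift 4); polish(shift 2) before grind(shift 5); route=shift 3 in [shift 3,shift 7]; polish=shift 2 in [shift 1,shift 7]; max 2 per shift (cap 2).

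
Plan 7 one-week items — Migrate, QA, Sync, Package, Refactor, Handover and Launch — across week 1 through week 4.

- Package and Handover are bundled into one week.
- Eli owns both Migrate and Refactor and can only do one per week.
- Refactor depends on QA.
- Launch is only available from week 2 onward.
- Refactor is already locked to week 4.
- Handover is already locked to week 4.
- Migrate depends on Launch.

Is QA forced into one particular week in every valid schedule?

QA can be week 1 (e.g. Migrate -> week 3, Refactor -> week 4, QA -> week 1, Sync -> week 1, Package -> week 4, Launch -> week 2, Handover -> week 4) or week 2 (e.g. Migrate -> week 3, Sync -> week 1, QA -> week 2, Package -> week 4, Launch -> week 2, Refactor -> week 4, Handover -> week 4).

No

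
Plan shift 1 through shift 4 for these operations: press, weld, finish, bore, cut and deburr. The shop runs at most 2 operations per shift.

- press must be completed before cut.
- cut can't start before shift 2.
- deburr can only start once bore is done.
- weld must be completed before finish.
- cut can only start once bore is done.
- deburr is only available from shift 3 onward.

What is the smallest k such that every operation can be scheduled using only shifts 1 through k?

3 shifts

The precedence chain requires at least 2 distinct shifts.
With at most 2 per shift and 6 operations, at least 3 shifts are needed.
deburr can't be placed before shift 3, so the schedule must run through at least shift 3.
3 works (last occupied shift: shift 3): for example press=shift 1; deburr=shift 3; finish=shift 3; weld=shift 2; cut=shift 2; bore=shift 1.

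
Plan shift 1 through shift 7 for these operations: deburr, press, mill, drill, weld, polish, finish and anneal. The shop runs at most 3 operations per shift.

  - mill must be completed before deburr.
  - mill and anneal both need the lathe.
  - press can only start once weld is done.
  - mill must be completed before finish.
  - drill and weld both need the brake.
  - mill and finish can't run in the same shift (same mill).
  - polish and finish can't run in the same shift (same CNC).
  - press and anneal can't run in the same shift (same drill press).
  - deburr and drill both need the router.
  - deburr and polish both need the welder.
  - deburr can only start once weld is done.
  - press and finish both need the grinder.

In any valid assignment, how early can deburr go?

Precedence pushes deburr to at least shift 2.
deburr at shift 2 is achievable: anneal -> shift 3, polish -> shift 1, deburr -> shift 2, drill -> shift 3, finish -> shift 3, press -> shift 2, weld -> shift 1, mill -> shift 1.

shift 2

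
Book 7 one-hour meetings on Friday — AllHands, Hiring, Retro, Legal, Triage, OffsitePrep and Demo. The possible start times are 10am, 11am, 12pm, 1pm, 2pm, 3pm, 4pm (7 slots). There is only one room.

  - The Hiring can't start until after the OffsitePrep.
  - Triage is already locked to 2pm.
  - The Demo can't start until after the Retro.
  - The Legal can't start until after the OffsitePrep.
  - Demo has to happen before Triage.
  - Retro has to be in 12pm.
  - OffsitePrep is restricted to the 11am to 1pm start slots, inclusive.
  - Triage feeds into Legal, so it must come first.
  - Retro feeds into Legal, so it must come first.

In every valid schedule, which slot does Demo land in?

1pm

Retro is fixed at 12pm and must come before Demo, so Demo is at least 1pm.
Triage is fixed at 2pm and must come after Demo, so Demo is at most 1pm.
So Demo must be 1pm.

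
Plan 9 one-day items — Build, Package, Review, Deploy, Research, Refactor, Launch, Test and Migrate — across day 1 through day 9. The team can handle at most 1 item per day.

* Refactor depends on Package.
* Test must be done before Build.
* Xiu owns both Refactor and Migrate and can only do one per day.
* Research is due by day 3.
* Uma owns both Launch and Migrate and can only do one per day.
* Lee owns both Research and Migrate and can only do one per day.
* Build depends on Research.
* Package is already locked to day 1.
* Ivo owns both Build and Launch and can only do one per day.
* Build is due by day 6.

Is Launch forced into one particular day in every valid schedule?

Launch can be day 2 (e.g. Deploy=day 8; Research=day 3; Review=day 7; Build=day 5; Launch=day 2; Migrate=day 9; Refactor=day 6; Package=day 1; Test=day 4) or day 3 (e.g. Package -> day 1, Review -> day 7, Build -> day 5, Refactor -> day 6, Research -> day 2, Deploy -> day 8, Migrate -> day 9, Launch -> day 3, Test -> day 4).

No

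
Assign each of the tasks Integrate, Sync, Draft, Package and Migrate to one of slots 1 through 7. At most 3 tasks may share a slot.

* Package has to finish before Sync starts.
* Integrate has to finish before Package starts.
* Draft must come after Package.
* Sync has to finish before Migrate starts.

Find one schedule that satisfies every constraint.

Sync=3, Integrate=1, Migrate=4, Package=2, Draft=3

Checking: Sync(3) before Migrate(4); Package(2) before Draft(3); Package(2) before Sync(3); Integrate(1) before Package(2); max 2 per slot (cap 3).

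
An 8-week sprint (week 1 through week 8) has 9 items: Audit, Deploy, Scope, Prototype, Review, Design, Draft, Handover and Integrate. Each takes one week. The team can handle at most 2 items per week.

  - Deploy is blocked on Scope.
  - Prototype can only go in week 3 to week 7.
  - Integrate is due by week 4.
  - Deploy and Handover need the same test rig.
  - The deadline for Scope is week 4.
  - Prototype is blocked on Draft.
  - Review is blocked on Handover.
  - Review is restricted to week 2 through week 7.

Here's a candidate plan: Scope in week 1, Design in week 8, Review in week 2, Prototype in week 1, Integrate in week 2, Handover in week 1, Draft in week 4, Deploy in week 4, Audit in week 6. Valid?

No — it violates: Prototype can only go in week 3 to week 7

The deadline for Scope is week 4 — holds.
Prototype can only go in week 3 to week 7 — violated.
Prototype is blocked on Draft — violated.
Integrate is due by week 4 — holds.
Deploy and Handover need the same test rig — holds.
Deploy is blocked on Scope — holds.
Review is restricted to week 2 through week 7 — holds.
Review is blocked on Handover — holds.
The team can handle at most 2 items per week — violated.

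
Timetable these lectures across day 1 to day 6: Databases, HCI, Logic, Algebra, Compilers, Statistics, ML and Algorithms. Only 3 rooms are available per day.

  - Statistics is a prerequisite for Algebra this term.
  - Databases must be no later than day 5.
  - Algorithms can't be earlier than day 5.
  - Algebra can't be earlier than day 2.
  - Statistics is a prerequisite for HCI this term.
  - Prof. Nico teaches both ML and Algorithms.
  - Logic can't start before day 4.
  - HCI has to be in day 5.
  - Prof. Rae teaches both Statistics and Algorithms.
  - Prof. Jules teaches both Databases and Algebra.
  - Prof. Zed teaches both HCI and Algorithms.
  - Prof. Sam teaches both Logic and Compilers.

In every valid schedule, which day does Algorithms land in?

Algorithms's window is day 5–day 6.
HCI is fixed at day 5, and Algorithms can't share a day with HCI.
So Algorithms must be day 6.

day 6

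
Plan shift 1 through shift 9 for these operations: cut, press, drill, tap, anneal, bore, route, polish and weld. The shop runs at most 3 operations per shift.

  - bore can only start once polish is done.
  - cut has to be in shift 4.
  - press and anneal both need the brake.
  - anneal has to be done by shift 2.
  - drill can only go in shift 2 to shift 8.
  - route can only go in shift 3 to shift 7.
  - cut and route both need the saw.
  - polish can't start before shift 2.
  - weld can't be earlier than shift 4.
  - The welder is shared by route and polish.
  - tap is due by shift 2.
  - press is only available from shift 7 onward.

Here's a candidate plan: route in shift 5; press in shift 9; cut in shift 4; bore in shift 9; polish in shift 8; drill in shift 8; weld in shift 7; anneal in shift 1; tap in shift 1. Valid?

The shop runs at most 3 operations per shift — holds.
drill can only go in shift 2 to shift 8 — holds.
tap is due by shift 2 — holds.
polish can't start before shift 2 — holds.
anneal has to be done by shift 2 — holds.
press and anneal both need the brake — holds.
press is only available from shift 7 onward — holds.
route can only go in shift 3 to shift 7 — holds.
cut and route both need the saw — holds.
bore can only start once polish is done — holds.
cut has to be in shift 4 — holds.
weld can't be earlier than shift 4 — holds.
The welder is shared by route and polish — holds.

Yes, all constraints hold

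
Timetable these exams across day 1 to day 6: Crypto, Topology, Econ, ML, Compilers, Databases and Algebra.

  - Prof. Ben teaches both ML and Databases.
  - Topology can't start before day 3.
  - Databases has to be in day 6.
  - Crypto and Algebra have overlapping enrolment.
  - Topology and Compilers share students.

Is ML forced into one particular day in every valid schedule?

ML can be day 1 (e.g. Algebra in day 2, Econ in day 1, Topology in day 3, Compilers in day 1, ML in day 1, Crypto in day 1, Databases in day 6) or day 2 (e.g. Databases in day 6, Algebra in day 2, ML in day 2, Crypto in day 1, Econ in day 1, Topology in day 3, Compilers in day 1).

No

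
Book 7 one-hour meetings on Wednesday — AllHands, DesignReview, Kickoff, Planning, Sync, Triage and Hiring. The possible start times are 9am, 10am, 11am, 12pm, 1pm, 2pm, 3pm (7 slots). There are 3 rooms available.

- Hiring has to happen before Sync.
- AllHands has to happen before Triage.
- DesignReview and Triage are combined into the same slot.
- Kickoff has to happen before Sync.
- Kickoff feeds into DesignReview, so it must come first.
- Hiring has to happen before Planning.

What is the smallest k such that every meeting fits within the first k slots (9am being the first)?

3

The precedence chain requires at least 2 distinct slots.
With at most 3 per slot and 7 meetings, at least 3 slots are needed.
3 works (last occupied slot: 11am): for example Hiring=9am, DesignReview=10am, Triage=10am, Planning=11am, Kickoff=9am, Sync=10am, AllHands=9am.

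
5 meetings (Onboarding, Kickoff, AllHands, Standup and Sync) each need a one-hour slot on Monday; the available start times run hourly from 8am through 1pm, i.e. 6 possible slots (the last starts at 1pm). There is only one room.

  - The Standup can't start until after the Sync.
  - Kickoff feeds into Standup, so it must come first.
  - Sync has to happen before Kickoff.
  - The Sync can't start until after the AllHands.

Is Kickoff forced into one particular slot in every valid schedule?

Kickoff can be 10am (e.g. Kickoff=10am; Sync=9am; AllHands=8am; Onboarding=12pm; Standup=11am) or 11am (e.g. AllHands -> 8am, Onboarding -> 10am, Standup -> 12pm, Sync -> 9am, Kickoff -> 11am).

No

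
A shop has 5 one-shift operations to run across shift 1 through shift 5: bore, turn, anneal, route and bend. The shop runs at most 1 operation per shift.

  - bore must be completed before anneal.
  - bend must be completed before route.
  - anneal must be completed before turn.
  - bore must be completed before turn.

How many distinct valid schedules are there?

Splitting on bore: it can be shift 1 (6), shift 2 (3), shift 3 (1). Listing each branch's schedules as (turn, anneal, route, bend) by shift number:
bore=shift 1: (3,2,5,4) (4,2,5,3) (4,3,5,2) (5,2,4,3) (5,3,4,2) (5,4,3,2) — 6.
bore=shift 2: (4,3,5,1) (5,3,4,1) (5,4,3,1) — 3.
bore=shift 3: (5,4,2,1) — 1.
Summing: 6 + 3 + 1 = 10.

10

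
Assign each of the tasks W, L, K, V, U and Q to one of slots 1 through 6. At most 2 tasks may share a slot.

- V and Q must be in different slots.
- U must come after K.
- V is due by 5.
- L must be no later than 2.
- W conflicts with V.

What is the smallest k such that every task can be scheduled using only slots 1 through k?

3 slots

The precedence chain requires at least 2 distinct slots.
With at most 2 per slot and 6 tasks, at least 3 slots are needed.
3 works (last occupied slot: 3): for example U=2, K=1, W=3, L=1, Q=3, V=2.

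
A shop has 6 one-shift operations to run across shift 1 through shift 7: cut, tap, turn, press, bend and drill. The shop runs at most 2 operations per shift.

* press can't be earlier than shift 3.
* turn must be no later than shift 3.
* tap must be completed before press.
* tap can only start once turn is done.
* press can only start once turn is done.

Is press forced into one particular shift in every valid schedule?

press can be shift 3 (e.g. cut -> shift 1, bend -> shift 2, turn -> shift 1, press -> shift 3, tap -> shift 2, drill -> shift 3) or shift 4 (e.g. drill -> shift 3; cut -> shift 1; turn -> shift 1; bend -> shift 2; press -> shift 4; tap -> shift 2).

No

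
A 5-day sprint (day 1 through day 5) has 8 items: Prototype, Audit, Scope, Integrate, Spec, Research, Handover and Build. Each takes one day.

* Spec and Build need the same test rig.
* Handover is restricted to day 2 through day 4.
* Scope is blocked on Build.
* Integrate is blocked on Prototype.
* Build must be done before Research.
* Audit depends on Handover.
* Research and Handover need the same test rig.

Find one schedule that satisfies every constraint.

Handover=day 2; Prototype=day 1; Spec=day 2; Build=day 1; Research=day 3; Integrate=day 2; Audit=day 3; Scope=day 2

Checking: Build(day 1) before Research(day 3); Build(day 1) before Scope(day 2); Handover(day 2) before Audit(day 3); Prototype(day 1) before Integrate(day 2); Research(day 3) != Handover(day 2); Spec(day 2) != Build(day 1); Handover=day 2 in [day 2,day 4].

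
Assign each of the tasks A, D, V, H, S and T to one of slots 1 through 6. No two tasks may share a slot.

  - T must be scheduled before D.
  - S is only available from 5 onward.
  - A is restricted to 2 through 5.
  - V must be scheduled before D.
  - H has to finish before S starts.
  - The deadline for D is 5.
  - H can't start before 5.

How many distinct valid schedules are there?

Splitting on A: it can be 2 (2), 3 (2), 4 (2). Listing each branch's schedules as (D, V, H, S, T):
A=2: (4,1,5,6,3) (4,3,5,6,1) — 2.
A=3: (4,1,5,6,2) (4,2,5,6,1) — 2.
A=4: (3,1,5,6,2) (3,2,5,6,1) — 2.
Summing: 2 + 2 + 2 = 6.

6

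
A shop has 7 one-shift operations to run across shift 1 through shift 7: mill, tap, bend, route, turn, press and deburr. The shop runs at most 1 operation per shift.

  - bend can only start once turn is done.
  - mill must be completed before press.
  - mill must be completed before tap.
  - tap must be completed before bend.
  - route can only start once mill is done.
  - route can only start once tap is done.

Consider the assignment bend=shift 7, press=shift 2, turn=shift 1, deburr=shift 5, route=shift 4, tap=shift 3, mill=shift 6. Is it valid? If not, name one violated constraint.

tap must be completed before bend — holds.
mill must be completed before press — violated.
route can only start once mill is done — violated.
The shop runs at most 1 operation per shift — holds.
bend can only start once turn is done — holds.
mill must be completed before tap — violated.
route can only start once tap is done — holds.

Invalid. mill must be completed before press.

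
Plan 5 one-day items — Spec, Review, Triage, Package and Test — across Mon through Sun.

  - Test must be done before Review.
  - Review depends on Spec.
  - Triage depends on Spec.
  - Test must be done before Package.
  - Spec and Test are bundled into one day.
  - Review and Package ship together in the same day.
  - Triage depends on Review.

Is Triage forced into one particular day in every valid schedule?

No

Triage can be Wed (e.g. Review=Tue; Spec=Mon; Test=Mon; Package=Tue; Triage=Wed) or Thu (e.g. Triage -> Thu; Review -> Tue; Test -> Mon; Package -> Tue; Spec -> Mon).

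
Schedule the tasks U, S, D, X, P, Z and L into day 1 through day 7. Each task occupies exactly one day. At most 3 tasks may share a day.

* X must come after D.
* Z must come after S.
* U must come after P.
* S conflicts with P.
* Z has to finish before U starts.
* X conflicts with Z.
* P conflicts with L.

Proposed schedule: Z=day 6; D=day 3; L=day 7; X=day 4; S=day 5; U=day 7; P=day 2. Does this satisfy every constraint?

S conflicts with P — holds.
At most 3 tasks may share a day — holds.
X must come after D — holds.
X conflicts with Z — holds.
P conflicts with L — holds.
U must come after P — holds.
Z has to finish before U starts — holds.
Z must come after S — holds.

Yes, all constraints hold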